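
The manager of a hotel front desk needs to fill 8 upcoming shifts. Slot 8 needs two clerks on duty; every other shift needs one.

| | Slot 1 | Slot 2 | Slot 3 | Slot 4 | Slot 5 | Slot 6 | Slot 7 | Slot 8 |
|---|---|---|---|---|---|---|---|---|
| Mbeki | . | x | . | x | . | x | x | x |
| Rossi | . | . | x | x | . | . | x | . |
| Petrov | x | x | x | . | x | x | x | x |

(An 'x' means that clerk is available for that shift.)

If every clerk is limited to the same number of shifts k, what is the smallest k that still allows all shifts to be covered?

3

With 3 clerks and 9 worker-slots to fill, someone must work at least ⌈9/3⌉ = 3 shifts, so k ≥ 3.
k = 3 works: Slot 1→Petrov, Slot 2→Mbeki, Slot 3→Rossi, Slot 4→Rossi, Slot 5→Petrov, Slot 6→Mbeki, Slot 7→Rossi, Slot 8→Mbeki+Petrov.
Loads: Mbeki 3, Rossi 3, Petrov 3 — all ≤ 3.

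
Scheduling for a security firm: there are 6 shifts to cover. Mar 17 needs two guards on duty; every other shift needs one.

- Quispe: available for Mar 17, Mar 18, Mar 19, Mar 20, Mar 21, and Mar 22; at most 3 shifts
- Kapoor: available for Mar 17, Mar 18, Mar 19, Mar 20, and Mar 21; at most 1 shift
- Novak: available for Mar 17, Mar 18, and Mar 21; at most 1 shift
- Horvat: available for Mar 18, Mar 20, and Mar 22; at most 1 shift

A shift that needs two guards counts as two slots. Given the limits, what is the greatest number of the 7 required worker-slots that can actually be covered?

Total capacity across all guards is 3+1+1+1 = 6, and 7 slots are needed, so at most 6 can be filled.
An assignment achieving 6: Mar 17→Quispe+Kapoor, Mar 19→Quispe, Mar 20→Horvat, Mar 21→Novak, Mar 22→Quispe.
Loads: Quispe 3/3, Kapoor 1/1, Novak 1/1, Horvat 1/1.

6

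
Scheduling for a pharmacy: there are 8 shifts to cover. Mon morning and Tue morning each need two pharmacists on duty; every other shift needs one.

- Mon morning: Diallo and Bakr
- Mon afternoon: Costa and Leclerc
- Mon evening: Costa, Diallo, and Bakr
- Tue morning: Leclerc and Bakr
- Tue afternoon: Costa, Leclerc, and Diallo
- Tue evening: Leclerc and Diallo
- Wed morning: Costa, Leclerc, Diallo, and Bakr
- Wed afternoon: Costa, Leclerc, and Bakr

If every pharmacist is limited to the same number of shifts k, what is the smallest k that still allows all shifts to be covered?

With 4 pharmacists and 10 worker-slots to fill, someone must work at least ⌈10/4⌉ = 3 shifts, so k ≥ 3.
k = 3 works: Mon morning→Diallo+Bakr, Mon afternoon→Costa, Mon evening→Costa, Tue morning→Leclerc+Bakr, Tue afternoon→Costa, Tue evening→Leclerc, Wed morning→Diallo, Wed afternoon→Leclerc.
Loads: Costa 3, Leclerc 3, Diallo 2, Bakr 2 — all ≤ 3.

3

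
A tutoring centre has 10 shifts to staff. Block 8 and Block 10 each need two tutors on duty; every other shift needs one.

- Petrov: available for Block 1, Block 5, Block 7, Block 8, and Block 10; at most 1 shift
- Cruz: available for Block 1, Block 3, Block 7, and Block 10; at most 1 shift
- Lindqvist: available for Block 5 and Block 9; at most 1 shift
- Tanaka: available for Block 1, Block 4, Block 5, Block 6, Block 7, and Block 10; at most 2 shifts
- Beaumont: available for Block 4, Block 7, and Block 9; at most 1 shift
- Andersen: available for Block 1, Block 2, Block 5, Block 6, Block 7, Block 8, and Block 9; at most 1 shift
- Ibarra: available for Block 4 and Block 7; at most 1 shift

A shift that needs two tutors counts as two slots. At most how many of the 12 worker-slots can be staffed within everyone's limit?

Total capacity across all tutors is 1+1+1+2+1+1+1 = 8, and 12 slots are needed, so at most 8 can be filled.
An assignment achieving 8: Block 2→Andersen, Block 3→Cruz, Block 4→Tanaka, Block 5→Lindqvist, Block 6→Tanaka, Block 7→Ibarra, Block 8→Petrov, Block 9→Beaumont.
Loads: Petrov 1/1, Cruz 1/1, Lindqvist 1/1, Tanaka 2/2, Beaumont 1/1, Andersen 1/1, Ibarra 1/1.

8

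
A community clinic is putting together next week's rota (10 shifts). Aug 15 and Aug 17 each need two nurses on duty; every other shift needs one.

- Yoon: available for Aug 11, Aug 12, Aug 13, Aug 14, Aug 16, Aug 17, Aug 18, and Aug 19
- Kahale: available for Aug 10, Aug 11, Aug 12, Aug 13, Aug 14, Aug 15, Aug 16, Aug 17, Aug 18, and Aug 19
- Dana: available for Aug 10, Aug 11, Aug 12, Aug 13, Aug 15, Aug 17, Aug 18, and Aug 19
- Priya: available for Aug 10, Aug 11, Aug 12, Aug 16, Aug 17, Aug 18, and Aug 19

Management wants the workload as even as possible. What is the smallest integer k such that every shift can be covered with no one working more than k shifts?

3

With 4 nurses and 12 worker-slots to fill, someone must work at least ⌈12/4⌉ = 3 shifts, so k ≥ 3.
k = 3 works: Aug 10→Kahale, Aug 11→Kahale, Aug 12→Dana, Aug 13→Yoon, Aug 14→Yoon, Aug 15→Kahale+Dana, Aug 16→Yoon, Aug 17→Dana+Priya, Aug 18→Priya, Aug 19→Priya.
Loads: Yoon 3, Kahale 3, Dana 3, Priya 3 — all ≤ 3.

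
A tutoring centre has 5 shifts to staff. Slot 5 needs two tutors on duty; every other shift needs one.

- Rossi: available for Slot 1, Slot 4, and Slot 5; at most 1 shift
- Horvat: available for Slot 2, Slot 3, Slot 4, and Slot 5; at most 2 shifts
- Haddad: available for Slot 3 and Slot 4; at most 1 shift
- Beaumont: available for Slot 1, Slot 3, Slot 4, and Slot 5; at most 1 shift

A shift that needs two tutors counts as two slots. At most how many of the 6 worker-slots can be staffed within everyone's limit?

5

Total capacity across all tutors is 1+2+1+1 = 5, and 6 slots are needed, so at most 5 can be filled.
An assignment achieving 5: Slot 1→Rossi, Slot 2→Horvat, Slot 3→Horvat, Slot 4→Haddad, Slot 5→Beaumont.
Loads: Rossi 1/1, Horvat 2/2, Haddad 1/1, Beaumont 1/1.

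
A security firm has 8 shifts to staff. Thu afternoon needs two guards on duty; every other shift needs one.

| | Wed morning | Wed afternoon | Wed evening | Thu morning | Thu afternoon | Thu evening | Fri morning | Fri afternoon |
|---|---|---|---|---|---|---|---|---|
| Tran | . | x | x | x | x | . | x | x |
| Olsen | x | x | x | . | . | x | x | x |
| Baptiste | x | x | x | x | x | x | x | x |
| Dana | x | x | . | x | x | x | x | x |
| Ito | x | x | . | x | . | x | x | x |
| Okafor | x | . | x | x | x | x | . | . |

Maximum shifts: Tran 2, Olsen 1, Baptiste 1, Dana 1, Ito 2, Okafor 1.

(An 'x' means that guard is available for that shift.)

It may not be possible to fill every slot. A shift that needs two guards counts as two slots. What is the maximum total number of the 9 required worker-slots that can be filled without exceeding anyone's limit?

Total capacity across all guards is 2+1+1+1+2+1 = 8, and 9 slots are needed, so at most 8 can be filled.
An assignment achieving 8: Wed morning→Olsen, Wed afternoon→Dana, Wed evening→Tran, Thu morning→Ito, Thu afternoon→Tran+Baptiste, Thu evening→Okafor, Fri morning→Ito.
Loads: Tran 2/2, Olsen 1/1, Baptiste 1/1, Dana 1/1, Ito 2/2, Okafor 1/1.

8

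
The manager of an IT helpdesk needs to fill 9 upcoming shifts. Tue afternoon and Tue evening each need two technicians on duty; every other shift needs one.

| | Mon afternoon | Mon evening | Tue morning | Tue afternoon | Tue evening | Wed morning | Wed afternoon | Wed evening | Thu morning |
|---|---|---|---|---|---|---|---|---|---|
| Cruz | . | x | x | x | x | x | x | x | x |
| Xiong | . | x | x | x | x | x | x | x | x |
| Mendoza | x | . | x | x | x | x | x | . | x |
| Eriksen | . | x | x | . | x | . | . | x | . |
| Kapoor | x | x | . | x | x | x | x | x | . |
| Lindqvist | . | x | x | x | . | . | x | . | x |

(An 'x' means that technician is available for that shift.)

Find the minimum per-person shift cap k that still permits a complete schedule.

2

With 6 technicians and 11 worker-slots to fill, someone must work at least ⌈11/6⌉ = 2 shifts, so k ≥ 2.
k = 2 works: Mon afternoon→Mendoza, Mon evening→Xiong, Tue morning→Mendoza, Tue afternoon→Kapoor+Lindqvist, Tue evening→Eriksen+Kapoor, Wed morning→Cruz, Wed afternoon→Lindqvist, Wed evening→Cruz, Thu morning→Xiong.
Loads: Cruz 2, Xiong 2, Mendoza 2, Eriksen 1, Kapoor 2, Lindqvist 2 — all ≤ 2.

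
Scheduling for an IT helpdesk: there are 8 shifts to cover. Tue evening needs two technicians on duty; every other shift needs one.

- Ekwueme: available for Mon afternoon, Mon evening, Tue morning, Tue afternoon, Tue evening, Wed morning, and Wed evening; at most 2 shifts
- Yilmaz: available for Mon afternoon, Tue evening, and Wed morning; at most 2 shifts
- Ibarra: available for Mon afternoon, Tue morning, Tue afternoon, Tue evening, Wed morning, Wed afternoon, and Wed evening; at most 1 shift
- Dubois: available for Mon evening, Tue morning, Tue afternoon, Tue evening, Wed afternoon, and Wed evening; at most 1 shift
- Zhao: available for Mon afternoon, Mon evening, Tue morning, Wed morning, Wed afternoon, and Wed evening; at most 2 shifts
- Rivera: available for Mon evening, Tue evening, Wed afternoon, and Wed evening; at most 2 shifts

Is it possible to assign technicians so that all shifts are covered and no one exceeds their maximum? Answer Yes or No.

One valid schedule: Mon afternoon→Ekwueme, Mon evening→Dubois, Tue morning→Ibarra, Tue afternoon→Ekwueme, Tue evening→Yilmaz+Rivera, Wed morning→Yilmaz, Wed afternoon→Zhao, Wed evening→Zhao.
Loads: Ekwueme 2/2, Yilmaz 2/2, Ibarra 1/1, Dubois 1/1, Zhao 2/2, Rivera 1/2 — all within limits.

Yes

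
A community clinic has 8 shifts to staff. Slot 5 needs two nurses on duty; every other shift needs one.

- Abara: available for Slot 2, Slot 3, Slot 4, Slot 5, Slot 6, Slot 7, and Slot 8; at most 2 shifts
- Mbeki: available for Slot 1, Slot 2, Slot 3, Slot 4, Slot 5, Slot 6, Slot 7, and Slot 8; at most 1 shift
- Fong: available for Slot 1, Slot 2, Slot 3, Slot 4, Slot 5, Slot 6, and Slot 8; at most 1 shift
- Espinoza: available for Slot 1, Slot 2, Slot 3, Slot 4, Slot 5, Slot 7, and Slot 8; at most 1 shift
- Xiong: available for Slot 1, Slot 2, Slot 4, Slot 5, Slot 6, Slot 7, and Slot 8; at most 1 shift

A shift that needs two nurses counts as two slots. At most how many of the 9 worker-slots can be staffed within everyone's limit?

Total capacity across all nurses is 2+1+1+1+1 = 6, and 9 slots are needed, so at most 6 can be filled.
An assignment achieving 6: Slot 1→Mbeki, Slot 2→Fong, Slot 3→Abara, Slot 4→Xiong, Slot 6→Abara, Slot 7→Espinoza.
Loads: Abara 2/2, Mbeki 1/1, Fong 1/1, Espinoza 1/1, Xiong 1/1.

6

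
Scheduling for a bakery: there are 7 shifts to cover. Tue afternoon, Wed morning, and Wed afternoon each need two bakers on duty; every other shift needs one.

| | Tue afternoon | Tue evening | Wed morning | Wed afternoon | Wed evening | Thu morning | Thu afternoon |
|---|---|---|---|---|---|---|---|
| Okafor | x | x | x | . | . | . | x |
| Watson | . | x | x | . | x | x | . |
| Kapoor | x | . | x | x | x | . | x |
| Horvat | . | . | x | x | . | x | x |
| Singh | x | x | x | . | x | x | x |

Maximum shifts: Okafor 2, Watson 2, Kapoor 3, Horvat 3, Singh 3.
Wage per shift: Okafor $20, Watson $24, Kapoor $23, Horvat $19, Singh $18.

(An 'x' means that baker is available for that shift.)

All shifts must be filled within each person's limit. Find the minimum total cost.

Wed afternoon can only be covered by Kapoor and Horvat, so that assignment is forced.
Picking the cheapest available baker for each shift independently would cost $189, but that ignores the shift limits.
An optimal schedule: Tue afternoon→Singh+Okafor, Tue evening→Singh, Wed morning→Okafor+Kapoor, Wed afternoon→Horvat+Kapoor, Wed evening→Singh, Thu morning→Horvat, Thu afternoon→Horvat.
Total: 18 + 20 + 18 + 20 + 23 + 19 + 23 + 18 + 19 + 19 = $197.

$197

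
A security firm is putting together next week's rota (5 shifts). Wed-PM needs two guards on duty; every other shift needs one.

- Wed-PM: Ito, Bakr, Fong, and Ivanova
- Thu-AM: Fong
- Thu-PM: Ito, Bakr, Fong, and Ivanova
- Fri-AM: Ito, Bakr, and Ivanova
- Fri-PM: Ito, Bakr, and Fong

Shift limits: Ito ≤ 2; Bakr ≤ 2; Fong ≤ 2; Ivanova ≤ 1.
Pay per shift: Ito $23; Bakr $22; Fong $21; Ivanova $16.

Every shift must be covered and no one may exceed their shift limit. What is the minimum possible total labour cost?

Thu-AM can only be covered by Fong, so that assignment is forced.
Picking the cheapest available guard for each shift independently would cost $111, but that ignores the shift limits.
An optimal schedule: Wed-PM→Bakr+Ito, Thu-AM→Fong, Thu-PM→Bakr, Fri-AM→Ivanova, Fri-PM→Fong.
Total: 22 + 23 + 21 + 22 + 16 + 21 = $125.

$125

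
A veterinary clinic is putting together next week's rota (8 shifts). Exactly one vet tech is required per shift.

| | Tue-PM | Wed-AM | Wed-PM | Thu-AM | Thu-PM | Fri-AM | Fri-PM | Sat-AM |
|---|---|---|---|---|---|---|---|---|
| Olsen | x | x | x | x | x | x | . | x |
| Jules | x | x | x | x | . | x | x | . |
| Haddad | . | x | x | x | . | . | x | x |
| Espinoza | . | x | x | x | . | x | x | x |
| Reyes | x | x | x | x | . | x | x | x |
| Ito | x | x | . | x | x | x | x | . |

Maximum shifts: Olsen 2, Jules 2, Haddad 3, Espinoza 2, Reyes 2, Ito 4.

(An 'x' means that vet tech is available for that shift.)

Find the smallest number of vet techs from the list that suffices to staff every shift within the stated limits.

8 slots to fill and no one can take more than 4, so at least ⌈8/4⌉ = 2 vet techs are needed.
Any 2 vet techs together have capacity at most 4+3 = 7 < 8 slots, so 2 can never suffice.
Olsen, Jules, and Ito alone can cover everything: Tue-PM→Jules, Wed-AM→Ito, Wed-PM→Olsen, Thu-AM→Ito, Thu-PM→Ito, Fri-AM→Ito, Fri-PM→Jules, Sat-AM→Olsen.

3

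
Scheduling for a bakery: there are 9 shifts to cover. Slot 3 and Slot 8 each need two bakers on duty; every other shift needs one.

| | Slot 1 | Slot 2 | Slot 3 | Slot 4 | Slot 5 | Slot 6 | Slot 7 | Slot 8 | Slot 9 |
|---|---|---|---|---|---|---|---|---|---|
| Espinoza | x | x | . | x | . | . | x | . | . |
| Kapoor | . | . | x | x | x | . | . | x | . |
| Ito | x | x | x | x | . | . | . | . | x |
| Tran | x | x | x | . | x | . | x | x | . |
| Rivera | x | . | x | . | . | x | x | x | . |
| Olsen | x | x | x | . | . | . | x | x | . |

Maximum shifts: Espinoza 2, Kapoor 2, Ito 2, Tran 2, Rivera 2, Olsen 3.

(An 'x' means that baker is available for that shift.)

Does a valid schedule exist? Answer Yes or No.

Slot 6 can only be covered by Rivera, so that assignment is forced.
Slot 9 can only be covered by Ito, so that assignment is forced.
One valid schedule: Slot 1→Ito, Slot 2→Espinoza, Slot 3→Rivera+Olsen, Slot 4→Espinoza, Slot 5→Kapoor, Slot 6→Rivera, Slot 7→Tran, Slot 8→Kapoor+Tran, Slot 9→Ito.
Loads: Espinoza 2/2, Kapoor 2/2, Ito 2/2, Tran 2/2, Rivera 2/2, Olsen 1/3 — all within limits.

Yes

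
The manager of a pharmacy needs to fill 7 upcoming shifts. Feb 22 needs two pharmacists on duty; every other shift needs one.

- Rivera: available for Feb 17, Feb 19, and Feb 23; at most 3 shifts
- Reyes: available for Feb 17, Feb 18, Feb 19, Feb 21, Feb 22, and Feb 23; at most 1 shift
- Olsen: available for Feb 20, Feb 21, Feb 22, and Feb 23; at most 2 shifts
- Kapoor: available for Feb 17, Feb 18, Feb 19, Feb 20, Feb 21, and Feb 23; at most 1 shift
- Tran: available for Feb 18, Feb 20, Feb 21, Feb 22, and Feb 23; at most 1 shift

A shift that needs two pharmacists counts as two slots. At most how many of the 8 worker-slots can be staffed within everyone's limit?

Total capacity across all pharmacists is 3+1+2+1+1 = 8, and 8 slots are needed, so at most 8 can be filled.
An assignment achieving 8: Feb 17→Rivera, Feb 18→Reyes, Feb 19→Rivera, Feb 20→Olsen, Feb 21→Kapoor, Feb 22→Olsen+Tran, Feb 23→Rivera.
Loads: Rivera 3/3, Reyes 1/1, Olsen 2/2, Kapoor 1/1, Tran 1/1.

8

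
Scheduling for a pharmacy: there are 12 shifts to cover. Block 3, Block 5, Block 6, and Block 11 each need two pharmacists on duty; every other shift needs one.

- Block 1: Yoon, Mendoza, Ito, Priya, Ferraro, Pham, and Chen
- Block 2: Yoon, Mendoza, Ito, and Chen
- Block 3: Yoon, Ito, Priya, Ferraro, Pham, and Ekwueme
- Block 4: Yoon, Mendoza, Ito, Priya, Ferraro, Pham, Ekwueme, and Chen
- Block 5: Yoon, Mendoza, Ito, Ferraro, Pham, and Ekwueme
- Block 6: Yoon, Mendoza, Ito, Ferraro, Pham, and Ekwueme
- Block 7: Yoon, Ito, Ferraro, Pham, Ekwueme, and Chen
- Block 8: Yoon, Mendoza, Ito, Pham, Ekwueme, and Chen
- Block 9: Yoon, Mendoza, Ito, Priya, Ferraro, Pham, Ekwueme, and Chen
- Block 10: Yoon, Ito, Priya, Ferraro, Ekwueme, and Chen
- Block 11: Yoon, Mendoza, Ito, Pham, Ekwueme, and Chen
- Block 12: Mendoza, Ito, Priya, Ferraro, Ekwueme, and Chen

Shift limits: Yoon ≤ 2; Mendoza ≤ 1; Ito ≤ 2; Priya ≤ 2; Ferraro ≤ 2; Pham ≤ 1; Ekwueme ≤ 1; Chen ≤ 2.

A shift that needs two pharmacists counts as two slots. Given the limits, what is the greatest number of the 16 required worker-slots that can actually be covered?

13

Total capacity across all pharmacists is 2+1+2+2+2+1+1+2 = 13, and 16 slots are needed, so at most 13 can be filled.
An assignment achieving 13: Block 1→Chen, Block 2→Yoon, Block 3→Yoon+Ito, Block 5→Mendoza+Ito, Block 6→Ferraro+Pham, Block 7→Ferraro, Block 8→Ekwueme, Block 10→Priya, Block 11→Chen, Block 12→Priya.
Loads: Yoon 2/2, Mendoza 1/1, Ito 2/2, Priya 2/2, Ferraro 2/2, Pham 1/1, Ekwueme 1/1, Chen 2/2.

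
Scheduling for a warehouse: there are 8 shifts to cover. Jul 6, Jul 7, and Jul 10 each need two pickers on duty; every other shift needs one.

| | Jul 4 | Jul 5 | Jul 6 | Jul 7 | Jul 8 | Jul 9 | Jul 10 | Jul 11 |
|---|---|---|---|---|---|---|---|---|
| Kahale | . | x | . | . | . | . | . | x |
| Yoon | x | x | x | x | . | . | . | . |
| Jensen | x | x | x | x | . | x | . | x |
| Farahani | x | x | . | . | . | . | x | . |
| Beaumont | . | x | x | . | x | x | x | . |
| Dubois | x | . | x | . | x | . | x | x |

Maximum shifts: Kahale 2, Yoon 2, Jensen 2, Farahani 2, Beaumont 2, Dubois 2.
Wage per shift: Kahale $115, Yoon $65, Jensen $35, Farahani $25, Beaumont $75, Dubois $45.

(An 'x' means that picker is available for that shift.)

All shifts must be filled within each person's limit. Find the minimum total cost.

$605

Jul 7 can only be covered by Yoon and Jensen, so that assignment is forced.
Picking the cheapest available picker for each shift independently would cost $415, but that ignores the shift limits.
An optimal schedule: Jul 4→Farahani, Jul 5→Beaumont, Jul 6→Yoon+Beaumont, Jul 7→Jensen+Yoon, Jul 8→Dubois, Jul 9→Jensen, Jul 10→Farahani+Dubois, Jul 11→Kahale.
Total: 25 + 75 + 65 + 75 + 35 + 65 + 45 + 35 + 25 + 45 + 115 = $605.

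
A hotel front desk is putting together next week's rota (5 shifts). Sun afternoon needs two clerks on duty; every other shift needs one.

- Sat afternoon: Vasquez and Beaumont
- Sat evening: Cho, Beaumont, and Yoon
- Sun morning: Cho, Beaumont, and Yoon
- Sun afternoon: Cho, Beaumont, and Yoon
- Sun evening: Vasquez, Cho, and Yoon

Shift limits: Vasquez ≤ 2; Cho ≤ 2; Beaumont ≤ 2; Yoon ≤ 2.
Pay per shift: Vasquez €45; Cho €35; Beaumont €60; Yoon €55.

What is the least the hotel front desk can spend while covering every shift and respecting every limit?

€270

Picking the cheapest available clerk for each shift independently would cost €240, but that ignores the shift limits.
An optimal schedule: Sat afternoon→Vasquez, Sat evening→Cho, Sun morning→Yoon, Sun afternoon→Cho+Yoon, Sun evening→Vasquez.
Total: 45 + 35 + 55 + 35 + 55 + 45 = €270.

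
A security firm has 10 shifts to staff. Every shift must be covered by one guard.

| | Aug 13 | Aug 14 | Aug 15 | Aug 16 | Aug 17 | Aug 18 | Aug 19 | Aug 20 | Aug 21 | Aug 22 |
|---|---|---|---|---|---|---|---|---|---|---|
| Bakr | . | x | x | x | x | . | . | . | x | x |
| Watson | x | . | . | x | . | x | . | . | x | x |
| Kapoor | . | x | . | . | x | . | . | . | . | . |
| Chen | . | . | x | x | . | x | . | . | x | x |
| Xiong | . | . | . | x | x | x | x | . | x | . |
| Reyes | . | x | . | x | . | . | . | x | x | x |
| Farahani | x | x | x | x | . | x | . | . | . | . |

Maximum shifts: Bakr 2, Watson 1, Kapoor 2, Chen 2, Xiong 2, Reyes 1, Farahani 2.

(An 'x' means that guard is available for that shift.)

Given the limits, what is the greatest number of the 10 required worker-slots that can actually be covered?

10

Total capacity across all guards is 2+1+2+2+2+1+2 = 12, and 10 slots are needed, so at most 10 can be filled.
An assignment achieving 10: Aug 13→Watson, Aug 14→Kapoor, Aug 15→Bakr, Aug 16→Farahani, Aug 17→Bakr, Aug 18→Chen, Aug 19→Xiong, Aug 20→Reyes, Aug 21→Xiong, Aug 22→Chen.
Loads: Bakr 2/2, Watson 1/1, Kapoor 1/2, Chen 2/2, Xiong 2/2, Reyes 1/1, Farahani 1/2.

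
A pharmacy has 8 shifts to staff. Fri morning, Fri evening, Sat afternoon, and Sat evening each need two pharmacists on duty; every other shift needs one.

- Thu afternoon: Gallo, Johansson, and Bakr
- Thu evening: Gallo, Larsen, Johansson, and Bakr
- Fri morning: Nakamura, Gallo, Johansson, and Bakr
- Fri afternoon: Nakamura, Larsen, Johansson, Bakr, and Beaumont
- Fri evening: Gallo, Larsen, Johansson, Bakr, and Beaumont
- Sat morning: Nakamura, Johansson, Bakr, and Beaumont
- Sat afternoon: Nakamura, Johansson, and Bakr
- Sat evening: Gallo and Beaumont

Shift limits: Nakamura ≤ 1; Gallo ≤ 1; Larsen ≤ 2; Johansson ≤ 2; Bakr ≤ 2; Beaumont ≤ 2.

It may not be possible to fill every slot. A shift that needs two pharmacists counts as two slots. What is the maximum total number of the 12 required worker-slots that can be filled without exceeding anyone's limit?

10

Total capacity across all pharmacists is 1+1+2+2+2+2 = 10, and 12 slots are needed, so at most 10 can be filled.
An assignment achieving 10: Thu afternoon→Johansson, Thu evening→Larsen, Fri morning→Bakr, Fri afternoon→Larsen, Fri evening→Beaumont, Sat morning→Bakr, Sat afternoon→Nakamura+Johansson, Sat evening→Gallo+Beaumont.
Loads: Nakamura 1/1, Gallo 1/1, Larsen 2/2, Johansson 2/2, Bakr 2/2, Beaumont 2/2.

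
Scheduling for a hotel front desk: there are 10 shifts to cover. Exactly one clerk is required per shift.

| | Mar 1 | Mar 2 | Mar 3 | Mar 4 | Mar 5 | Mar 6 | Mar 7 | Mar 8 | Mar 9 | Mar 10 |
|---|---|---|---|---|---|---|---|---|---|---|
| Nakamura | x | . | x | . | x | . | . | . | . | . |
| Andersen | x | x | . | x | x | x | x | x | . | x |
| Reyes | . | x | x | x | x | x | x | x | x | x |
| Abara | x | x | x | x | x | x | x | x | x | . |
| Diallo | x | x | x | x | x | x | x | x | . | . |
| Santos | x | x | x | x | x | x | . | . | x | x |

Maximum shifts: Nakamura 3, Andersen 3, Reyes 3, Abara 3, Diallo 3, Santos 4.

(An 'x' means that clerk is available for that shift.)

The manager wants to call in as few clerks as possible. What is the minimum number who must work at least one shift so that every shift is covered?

10 slots to fill and no one can take more than 4, so at least ⌈10/4⌉ = 3 clerks are needed.
Nakamura, Andersen, and Santos alone can cover everything: Mar 1→Nakamura, Mar 2→Andersen, Mar 3→Nakamura, Mar 4→Santos, Mar 5→Nakamura, Mar 6→Santos, Mar 7→Andersen, Mar 8→Andersen, Mar 9→Santos, Mar 10→Santos.

3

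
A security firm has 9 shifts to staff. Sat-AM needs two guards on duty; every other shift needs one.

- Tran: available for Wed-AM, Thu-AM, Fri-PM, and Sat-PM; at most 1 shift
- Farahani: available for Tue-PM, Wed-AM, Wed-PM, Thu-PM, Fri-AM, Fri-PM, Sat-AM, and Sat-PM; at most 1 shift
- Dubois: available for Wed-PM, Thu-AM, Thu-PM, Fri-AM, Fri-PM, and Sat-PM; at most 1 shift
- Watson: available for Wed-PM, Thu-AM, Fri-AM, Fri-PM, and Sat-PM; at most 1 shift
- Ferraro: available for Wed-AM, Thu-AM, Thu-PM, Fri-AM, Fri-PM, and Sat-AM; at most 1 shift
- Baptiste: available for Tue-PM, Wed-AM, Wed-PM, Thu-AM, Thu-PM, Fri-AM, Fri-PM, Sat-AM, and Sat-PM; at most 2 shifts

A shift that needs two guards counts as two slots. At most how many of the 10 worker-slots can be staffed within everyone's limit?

7

Total capacity across all guards is 1+1+1+1+1+2 = 7, and 10 slots are needed, so at most 7 can be filled.
An assignment achieving 7: Tue-PM→Farahani, Wed-AM→Tran, Wed-PM→Dubois, Thu-AM→Watson, Thu-PM→Baptiste, Sat-AM→Ferraro+Baptiste.
Loads: Tran 1/1, Farahani 1/1, Dubois 1/1, Watson 1/1, Ferraro 1/1, Baptiste 2/2.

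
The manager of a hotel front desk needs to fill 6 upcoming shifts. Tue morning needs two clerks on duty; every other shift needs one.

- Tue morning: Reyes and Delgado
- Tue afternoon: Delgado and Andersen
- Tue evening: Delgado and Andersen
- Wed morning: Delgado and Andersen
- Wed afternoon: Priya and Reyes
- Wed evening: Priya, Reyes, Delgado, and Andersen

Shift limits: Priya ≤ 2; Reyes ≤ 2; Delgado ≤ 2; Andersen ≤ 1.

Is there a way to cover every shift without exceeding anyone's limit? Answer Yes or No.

No

Total capacity is 7 and 7 slots are needed, so capacity alone doesn't rule it out.
Shifts {Tue morning, Tue afternoon, Tue evening, Wed morning} need 5 worker-slots in total, but the clerks available for any of those shifts (Reyes, Delgado, and Andersen) can supply at most 4 among them. So no valid schedule exists.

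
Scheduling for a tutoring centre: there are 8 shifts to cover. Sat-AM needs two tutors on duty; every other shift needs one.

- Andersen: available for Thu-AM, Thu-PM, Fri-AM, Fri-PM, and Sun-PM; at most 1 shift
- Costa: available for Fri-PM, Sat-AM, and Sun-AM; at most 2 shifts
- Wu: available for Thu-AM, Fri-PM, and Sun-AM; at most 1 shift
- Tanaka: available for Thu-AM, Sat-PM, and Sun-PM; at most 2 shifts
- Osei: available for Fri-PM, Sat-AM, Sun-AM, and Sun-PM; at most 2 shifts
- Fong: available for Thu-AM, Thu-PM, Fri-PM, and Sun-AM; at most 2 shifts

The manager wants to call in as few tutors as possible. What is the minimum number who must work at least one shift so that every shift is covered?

9 slots to fill and no one can take more than 2, so at least ⌈9/2⌉ = 5 tutors are needed.
Andersen, Costa, Tanaka, Osei, and Fong alone can cover everything: Thu-AM→Tanaka, Thu-PM→Fong, Fri-AM→Andersen, Fri-PM→Fong, Sat-AM→Costa+Osei, Sat-PM→Tanaka, Sun-AM→Costa, Sun-PM→Osei.

5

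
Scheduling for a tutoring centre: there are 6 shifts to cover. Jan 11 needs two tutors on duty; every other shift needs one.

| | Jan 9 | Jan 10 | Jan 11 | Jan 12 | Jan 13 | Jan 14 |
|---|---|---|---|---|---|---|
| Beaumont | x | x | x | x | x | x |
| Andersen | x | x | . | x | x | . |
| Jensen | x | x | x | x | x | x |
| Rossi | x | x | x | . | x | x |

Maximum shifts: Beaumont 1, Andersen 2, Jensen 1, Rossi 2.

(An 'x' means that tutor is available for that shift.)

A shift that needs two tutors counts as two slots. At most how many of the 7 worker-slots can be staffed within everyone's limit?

Total capacity across all tutors is 1+2+1+2 = 6, and 7 slots are needed, so at most 6 can be filled.
An assignment achieving 6: Jan 9→Andersen, Jan 10→Rossi, Jan 11→Beaumont+Jensen, Jan 12→Andersen, Jan 14→Rossi.
Loads: Beaumont 1/1, Andersen 2/2, Jensen 1/1, Rossi 2/2.

6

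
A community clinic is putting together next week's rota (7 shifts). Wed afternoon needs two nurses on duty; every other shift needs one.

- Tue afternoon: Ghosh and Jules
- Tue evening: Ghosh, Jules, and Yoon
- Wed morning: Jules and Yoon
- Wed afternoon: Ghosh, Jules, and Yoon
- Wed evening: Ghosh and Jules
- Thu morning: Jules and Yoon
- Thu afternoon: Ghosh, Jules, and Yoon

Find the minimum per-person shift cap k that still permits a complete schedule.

3

With 3 nurses and 8 worker-slots to fill, someone must work at least ⌈8/3⌉ = 3 shifts, so k ≥ 3.
k = 3 works: Tue afternoon→Ghosh, Tue evening→Ghosh, Wed morning→Jules, Wed afternoon→Jules+Yoon, Wed evening→Ghosh, Thu morning→Jules, Thu afternoon→Yoon.
Loads: Ghosh 3, Jules 3, Yoon 2 — all ≤ 3.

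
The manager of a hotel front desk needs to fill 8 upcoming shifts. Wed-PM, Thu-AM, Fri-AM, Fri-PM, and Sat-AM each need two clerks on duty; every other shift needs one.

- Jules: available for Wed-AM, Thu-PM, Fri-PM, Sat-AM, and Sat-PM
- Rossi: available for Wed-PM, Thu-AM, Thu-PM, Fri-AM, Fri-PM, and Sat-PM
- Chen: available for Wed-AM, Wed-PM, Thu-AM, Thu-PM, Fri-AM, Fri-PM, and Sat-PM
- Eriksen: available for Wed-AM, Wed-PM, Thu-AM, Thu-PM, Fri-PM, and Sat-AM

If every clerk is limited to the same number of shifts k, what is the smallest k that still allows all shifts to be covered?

4

With 4 clerks and 13 worker-slots to fill, someone must work at least ⌈13/4⌉ = 4 shifts, so k ≥ 4.
k = 4 works: Wed-AM→Jules, Wed-PM→Rossi+Chen, Thu-AM→Rossi+Chen, Thu-PM→Jules, Fri-AM→Rossi+Chen, Fri-PM→Rossi+Chen, Sat-AM→Jules+Eriksen, Sat-PM→Jules.
Loads: Jules 4, Rossi 4, Chen 4, Eriksen 1 — all ≤ 4.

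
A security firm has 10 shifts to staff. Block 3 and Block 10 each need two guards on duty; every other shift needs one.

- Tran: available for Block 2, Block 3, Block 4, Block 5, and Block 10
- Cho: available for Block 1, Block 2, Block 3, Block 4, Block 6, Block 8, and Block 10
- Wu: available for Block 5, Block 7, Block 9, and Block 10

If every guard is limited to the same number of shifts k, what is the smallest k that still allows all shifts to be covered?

4

With 3 guards and 12 worker-slots to fill, someone must work at least ⌈12/3⌉ = 4 shifts, so k ≥ 4.
k = 4 works: Block 1→Cho, Block 2→Tran, Block 3→Tran+Cho, Block 4→Tran, Block 5→Wu, Block 6→Cho, Block 7→Wu, Block 8→Cho, Block 9→Wu, Block 10→Tran+Wu.
Loads: Tran 4, Cho 4, Wu 4 — all ≤ 4.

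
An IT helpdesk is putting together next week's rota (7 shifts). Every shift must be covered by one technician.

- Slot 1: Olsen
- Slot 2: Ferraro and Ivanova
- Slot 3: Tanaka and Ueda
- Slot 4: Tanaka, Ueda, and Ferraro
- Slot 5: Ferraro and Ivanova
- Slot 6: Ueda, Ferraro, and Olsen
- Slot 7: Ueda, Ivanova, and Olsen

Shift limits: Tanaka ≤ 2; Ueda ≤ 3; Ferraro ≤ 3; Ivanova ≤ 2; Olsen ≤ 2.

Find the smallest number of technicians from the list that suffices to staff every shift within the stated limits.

7 slots to fill and no one can take more than 3, so at least ⌈7/3⌉ = 3 technicians are needed.
Tanaka, Ferraro, and Olsen alone can cover everything: Slot 1→Olsen, Slot 2→Ferraro, Slot 3→Tanaka, Slot 4→Tanaka, Slot 5→Ferraro, Slot 6→Ferraro, Slot 7→Olsen.

3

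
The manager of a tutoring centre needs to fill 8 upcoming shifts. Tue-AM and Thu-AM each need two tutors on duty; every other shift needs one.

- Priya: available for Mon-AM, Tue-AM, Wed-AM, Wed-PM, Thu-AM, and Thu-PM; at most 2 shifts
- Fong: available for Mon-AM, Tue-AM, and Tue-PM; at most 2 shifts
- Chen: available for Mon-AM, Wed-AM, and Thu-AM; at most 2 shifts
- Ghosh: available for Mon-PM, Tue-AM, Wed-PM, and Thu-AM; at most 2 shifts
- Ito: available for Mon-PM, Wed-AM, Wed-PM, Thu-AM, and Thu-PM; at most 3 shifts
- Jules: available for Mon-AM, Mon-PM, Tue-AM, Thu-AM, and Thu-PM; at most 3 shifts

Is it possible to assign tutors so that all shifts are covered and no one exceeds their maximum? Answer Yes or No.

Tue-PM can only be covered by Fong, so that assignment is forced.
One valid schedule: Mon-AM→Fong, Mon-PM→Ghosh, Tue-AM→Ghosh+Jules, Tue-PM→Fong, Wed-AM→Priya, Wed-PM→Priya, Thu-AM→Chen+Ito, Thu-PM→Ito.
Loads: Priya 2/2, Fong 2/2, Chen 1/2, Ghosh 2/2, Ito 2/3, Jules 1/3 — all within limits.

Yes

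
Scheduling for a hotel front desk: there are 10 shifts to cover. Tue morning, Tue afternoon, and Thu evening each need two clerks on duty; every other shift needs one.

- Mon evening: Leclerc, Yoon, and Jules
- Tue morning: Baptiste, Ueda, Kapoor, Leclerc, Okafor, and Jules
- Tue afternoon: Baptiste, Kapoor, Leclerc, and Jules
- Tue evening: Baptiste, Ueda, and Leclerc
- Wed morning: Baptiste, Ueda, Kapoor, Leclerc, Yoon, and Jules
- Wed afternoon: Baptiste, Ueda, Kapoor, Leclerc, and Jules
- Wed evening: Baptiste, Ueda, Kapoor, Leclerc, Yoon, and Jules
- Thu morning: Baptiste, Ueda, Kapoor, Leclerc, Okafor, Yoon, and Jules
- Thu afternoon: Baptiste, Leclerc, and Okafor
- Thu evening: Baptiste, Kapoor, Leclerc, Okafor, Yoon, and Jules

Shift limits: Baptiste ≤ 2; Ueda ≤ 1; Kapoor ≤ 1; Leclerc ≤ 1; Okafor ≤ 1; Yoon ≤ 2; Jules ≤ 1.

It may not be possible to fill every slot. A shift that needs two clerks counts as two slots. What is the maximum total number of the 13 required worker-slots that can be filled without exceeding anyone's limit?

9

Total capacity across all clerks is 2+1+1+1+1+2+1 = 9, and 13 slots are needed, so at most 9 can be filled.
An assignment achieving 9: Mon evening→Leclerc, Tue morning→Okafor, Tue afternoon→Kapoor+Jules, Tue evening→Baptiste, Wed morning→Yoon, Wed afternoon→Ueda, Wed evening→Yoon, Thu afternoon→Baptiste.
Loads: Baptiste 2/2, Ueda 1/1, Kapoor 1/1, Leclerc 1/1, Okafor 1/1, Yoon 2/2, Jules 1/1.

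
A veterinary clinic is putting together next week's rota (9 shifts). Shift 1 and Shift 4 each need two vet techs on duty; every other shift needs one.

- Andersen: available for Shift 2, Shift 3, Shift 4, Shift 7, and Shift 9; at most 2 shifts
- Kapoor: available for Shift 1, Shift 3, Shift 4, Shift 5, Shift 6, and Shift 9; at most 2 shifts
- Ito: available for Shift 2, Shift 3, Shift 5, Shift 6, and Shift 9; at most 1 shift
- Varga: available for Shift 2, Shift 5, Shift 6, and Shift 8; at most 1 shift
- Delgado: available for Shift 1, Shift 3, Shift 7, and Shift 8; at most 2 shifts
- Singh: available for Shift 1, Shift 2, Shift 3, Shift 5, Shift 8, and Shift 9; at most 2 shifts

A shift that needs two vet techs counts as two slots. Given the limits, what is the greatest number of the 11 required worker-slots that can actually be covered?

Total capacity across all vet techs is 2+2+1+1+2+2 = 10, and 11 slots are needed, so at most 10 can be filled.
An assignment achieving 10: Shift 1→Kapoor+Delgado, Shift 2→Singh, Shift 3→Delgado, Shift 4→Andersen+Kapoor, Shift 5→Singh, Shift 6→Ito, Shift 7→Andersen, Shift 8→Varga.
Loads: Andersen 2/2, Kapoor 2/2, Ito 1/1, Varga 1/1, Delgado 2/2, Singh 2/2.

10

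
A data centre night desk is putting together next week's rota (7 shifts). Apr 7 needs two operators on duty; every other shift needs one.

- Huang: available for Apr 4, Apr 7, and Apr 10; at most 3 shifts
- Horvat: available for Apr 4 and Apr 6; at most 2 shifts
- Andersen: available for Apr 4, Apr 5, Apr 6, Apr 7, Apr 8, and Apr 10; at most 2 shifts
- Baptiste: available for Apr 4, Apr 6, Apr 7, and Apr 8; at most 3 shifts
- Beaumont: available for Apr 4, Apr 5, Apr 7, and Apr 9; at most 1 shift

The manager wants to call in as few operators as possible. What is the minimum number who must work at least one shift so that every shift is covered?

8 slots to fill and no one can take more than 3, so at least ⌈8/3⌉ = 3 operators are needed.
No set of 3 operators can cover every shift (each such set leaves at least one shift with no one available or exceeds a cap).
Huang, Andersen, Baptiste, and Beaumont alone can cover everything: Apr 4→Huang, Apr 5→Andersen, Apr 6→Andersen, Apr 7→Huang+Baptiste, Apr 8→Baptiste, Apr 9→Beaumont, Apr 10→Huang.

4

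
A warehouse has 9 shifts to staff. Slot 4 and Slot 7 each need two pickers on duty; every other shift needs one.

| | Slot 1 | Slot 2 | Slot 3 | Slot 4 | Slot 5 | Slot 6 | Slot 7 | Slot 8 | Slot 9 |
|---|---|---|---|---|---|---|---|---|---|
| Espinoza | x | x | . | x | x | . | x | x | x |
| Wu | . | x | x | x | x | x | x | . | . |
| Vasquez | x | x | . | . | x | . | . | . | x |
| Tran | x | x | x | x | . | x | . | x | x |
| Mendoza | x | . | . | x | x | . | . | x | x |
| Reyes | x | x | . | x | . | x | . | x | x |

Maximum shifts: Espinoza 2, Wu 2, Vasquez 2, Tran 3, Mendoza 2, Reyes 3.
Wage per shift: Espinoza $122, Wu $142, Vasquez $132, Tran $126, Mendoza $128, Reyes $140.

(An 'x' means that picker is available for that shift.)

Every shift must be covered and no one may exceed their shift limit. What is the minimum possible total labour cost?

$1424

Slot 7 can only be covered by Espinoza and Wu, so that assignment is forced.
Picking the cheapest available picker for each shift independently would cost $1374, but that ignores the shift limits.
An optimal schedule: Slot 1→Mendoza, Slot 2→Vasquez, Slot 3→Tran, Slot 4→Mendoza+Reyes, Slot 5→Espinoza, Slot 6→Tran, Slot 7→Espinoza+Wu, Slot 8→Tran, Slot 9→Vasquez.
Total: 128 + 132 + 126 + 128 + 140 + 122 + 126 + 122 + 142 + 126 + 132 = $1424.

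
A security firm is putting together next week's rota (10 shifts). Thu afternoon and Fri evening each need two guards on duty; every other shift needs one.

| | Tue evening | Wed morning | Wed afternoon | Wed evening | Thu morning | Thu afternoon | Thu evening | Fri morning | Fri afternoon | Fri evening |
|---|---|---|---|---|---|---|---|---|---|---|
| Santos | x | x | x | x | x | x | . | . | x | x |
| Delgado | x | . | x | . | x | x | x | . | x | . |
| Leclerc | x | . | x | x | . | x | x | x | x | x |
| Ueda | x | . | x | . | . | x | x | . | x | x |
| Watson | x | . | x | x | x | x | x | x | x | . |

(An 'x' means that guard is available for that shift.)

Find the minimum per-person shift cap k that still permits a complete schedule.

3

With 5 guards and 12 worker-slots to fill, someone must work at least ⌈12/5⌉ = 3 shifts, so k ≥ 3.
k = 3 works: Tue evening→Delgado, Wed morning→Santos, Wed afternoon→Delgado, Wed evening→Santos, Thu morning→Santos, Thu afternoon→Ueda+Watson, Thu evening→Delgado, Fri morning→Leclerc, Fri afternoon→Leclerc, Fri evening→Leclerc+Ueda.
Loads: Santos 3, Delgado 3, Leclerc 3, Ueda 2, Watson 1 — all ≤ 3.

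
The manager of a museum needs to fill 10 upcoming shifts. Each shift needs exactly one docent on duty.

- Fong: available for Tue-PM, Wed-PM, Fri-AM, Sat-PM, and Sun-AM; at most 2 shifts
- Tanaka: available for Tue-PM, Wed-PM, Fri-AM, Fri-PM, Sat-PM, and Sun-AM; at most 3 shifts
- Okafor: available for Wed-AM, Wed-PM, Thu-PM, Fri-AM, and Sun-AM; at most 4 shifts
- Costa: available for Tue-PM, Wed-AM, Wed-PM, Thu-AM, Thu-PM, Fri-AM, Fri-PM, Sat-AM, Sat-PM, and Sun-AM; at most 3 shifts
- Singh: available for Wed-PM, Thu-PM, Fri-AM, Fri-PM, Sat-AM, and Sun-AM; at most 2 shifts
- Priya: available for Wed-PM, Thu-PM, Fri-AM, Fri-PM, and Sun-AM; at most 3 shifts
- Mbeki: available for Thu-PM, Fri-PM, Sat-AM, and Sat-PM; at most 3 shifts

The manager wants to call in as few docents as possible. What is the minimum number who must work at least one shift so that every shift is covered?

3

10 slots to fill and no one can take more than 4, so at least ⌈10/4⌉ = 3 docents are needed.
Tanaka, Okafor, and Costa alone can cover everything: Tue-PM→Tanaka, Wed-AM→Okafor, Wed-PM→Okafor, Thu-AM→Costa, Thu-PM→Okafor, Fri-AM→Okafor, Fri-PM→Tanaka, Sat-AM→Costa, Sat-PM→Tanaka, Sun-AM→Costa.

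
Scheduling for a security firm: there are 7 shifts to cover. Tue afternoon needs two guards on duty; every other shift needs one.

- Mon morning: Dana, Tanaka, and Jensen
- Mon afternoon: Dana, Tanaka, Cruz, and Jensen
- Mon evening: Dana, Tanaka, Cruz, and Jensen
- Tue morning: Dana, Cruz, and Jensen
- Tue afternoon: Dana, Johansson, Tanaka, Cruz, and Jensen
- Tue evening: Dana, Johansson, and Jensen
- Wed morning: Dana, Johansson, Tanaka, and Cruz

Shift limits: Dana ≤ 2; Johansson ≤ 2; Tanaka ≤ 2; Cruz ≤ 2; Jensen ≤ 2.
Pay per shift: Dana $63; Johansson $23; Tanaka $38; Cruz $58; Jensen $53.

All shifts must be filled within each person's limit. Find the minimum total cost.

Picking the cheapest available guard for each shift independently would cost $274, but that ignores the shift limits.
An optimal schedule: Mon morning→Tanaka, Mon afternoon→Tanaka, Mon evening→Jensen, Tue morning→Jensen, Tue afternoon→Johansson+Cruz, Tue evening→Johansson, Wed morning→Cruz.
Total: 38 + 38 + 53 + 53 + 23 + 58 + 23 + 58 = $344.

$344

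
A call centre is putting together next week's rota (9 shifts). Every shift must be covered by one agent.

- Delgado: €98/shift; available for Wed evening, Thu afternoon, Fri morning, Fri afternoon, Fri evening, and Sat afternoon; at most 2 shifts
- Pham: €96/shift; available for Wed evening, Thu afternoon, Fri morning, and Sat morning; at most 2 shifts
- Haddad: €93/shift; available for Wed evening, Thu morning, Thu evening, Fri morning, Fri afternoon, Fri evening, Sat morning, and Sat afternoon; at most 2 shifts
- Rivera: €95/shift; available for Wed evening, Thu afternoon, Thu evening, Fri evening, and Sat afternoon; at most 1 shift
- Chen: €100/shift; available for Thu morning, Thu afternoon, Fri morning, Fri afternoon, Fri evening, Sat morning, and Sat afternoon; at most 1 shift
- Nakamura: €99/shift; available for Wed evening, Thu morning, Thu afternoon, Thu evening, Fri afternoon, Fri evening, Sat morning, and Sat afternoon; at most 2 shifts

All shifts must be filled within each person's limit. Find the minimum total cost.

€867

Picking the cheapest available agent for each shift independently would cost €839, but that ignores the shift limits.
An optimal schedule: Wed evening→Rivera, Thu morning→Haddad, Thu afternoon→Delgado, Thu evening→Haddad, Fri morning→Pham, Fri afternoon→Delgado, Fri evening→Nakamura, Sat morning→Pham, Sat afternoon→Nakamura.
Total: 95 + 93 + 98 + 93 + 96 + 98 + 99 + 96 + 99 = €867.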